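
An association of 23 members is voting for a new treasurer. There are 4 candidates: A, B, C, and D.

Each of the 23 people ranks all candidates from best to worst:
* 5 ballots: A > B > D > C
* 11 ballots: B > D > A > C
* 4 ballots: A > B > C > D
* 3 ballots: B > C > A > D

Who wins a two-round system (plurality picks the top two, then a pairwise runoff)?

B

Round 1 first-place votes: A 9, B 14, C 0, D 0. B and A advance.
Runoff: B is ranked above A on 14 ballots, A above B on 9.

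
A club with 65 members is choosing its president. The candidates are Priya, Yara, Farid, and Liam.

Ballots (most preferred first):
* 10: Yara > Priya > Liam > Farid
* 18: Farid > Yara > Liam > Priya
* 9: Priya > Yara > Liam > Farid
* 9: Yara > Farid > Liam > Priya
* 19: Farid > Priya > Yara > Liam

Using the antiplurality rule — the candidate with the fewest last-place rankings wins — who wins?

Last-place votes: Priya 27, Yara 0, Farid 19, Liam 19.

Yara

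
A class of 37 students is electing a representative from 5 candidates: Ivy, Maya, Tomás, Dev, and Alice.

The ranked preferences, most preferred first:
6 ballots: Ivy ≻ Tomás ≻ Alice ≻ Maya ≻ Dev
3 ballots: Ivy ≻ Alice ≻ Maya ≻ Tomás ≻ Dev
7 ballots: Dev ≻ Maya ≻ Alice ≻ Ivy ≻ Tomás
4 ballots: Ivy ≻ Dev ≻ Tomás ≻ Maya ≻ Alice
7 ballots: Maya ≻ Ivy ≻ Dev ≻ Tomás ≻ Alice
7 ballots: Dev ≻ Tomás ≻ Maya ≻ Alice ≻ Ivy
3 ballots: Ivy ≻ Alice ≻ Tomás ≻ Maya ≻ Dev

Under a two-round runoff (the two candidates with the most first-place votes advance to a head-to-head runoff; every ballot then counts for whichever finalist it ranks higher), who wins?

Round 1 first-place votes: Ivy 16, Maya 7, Tomás 0, Dev 14, Alice 0. Ivy and Dev advance.
Runoff: Ivy is ranked above Dev on 23 ballots, Dev above Ivy on 14.

Ivy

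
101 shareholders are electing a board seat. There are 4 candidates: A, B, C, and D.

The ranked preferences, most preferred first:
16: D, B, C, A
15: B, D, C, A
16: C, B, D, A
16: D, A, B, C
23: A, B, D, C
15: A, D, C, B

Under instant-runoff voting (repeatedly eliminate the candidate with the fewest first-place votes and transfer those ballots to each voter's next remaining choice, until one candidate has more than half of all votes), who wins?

D

Round 1: A 38, B 15, C 16, D 32. B eliminated.
Round 2: A 38, C 16, D 47. C eliminated.
Round 3: A 38, D 63. D has a majority (≥51).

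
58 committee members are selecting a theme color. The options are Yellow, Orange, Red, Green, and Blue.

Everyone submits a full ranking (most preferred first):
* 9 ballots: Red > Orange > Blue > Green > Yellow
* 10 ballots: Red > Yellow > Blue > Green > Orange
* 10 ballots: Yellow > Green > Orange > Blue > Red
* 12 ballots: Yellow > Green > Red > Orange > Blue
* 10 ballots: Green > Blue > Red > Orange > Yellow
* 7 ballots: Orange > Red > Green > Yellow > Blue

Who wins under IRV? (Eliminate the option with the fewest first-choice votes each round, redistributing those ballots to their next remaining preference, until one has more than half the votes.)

Round 1: Yellow 22, Orange 7, Red 19, Green 10, Blue 0. Blue eliminated.
Round 2: Yellow 22, Orange 7, Red 19, Green 10. Orange eliminated.
Round 3: Yellow 22, Red 26, Green 10. Green eliminated.
Round 4: Yellow 22, Red 36. Red has a majority (≥30).

Red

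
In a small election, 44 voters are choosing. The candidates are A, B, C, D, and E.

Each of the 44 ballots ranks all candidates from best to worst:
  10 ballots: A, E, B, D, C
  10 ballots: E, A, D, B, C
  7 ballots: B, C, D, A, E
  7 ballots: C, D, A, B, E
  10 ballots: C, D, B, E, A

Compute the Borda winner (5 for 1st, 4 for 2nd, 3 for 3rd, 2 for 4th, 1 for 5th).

D

A: 10×5 + 10×4 + 7×2 + 7×3 + 10×1 = 135
B: 10×3 + 10×2 + 7×5 + 7×2 + 10×3 = 129
C: 10×1 + 10×1 + 7×4 + 7×5 + 10×5 = 133
D: 10×2 + 10×3 + 7×3 + 7×4 + 10×4 = 139
E: 10×4 + 10×5 + 7×1 + 7×1 + 10×2 = 124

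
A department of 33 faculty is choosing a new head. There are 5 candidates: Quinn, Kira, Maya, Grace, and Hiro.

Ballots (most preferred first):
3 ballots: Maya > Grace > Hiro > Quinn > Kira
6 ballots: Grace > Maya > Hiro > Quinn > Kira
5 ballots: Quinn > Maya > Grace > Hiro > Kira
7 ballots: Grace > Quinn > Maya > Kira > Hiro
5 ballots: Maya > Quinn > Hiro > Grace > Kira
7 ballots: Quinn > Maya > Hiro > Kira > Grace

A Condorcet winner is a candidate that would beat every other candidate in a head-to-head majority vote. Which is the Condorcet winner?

Quinn vs Kira: 33–0
Quinn vs Maya: 19–14
Quinn vs Grace: 17–16
Quinn vs Hiro: 24–9
Quinn beats every other candidate.

Quinn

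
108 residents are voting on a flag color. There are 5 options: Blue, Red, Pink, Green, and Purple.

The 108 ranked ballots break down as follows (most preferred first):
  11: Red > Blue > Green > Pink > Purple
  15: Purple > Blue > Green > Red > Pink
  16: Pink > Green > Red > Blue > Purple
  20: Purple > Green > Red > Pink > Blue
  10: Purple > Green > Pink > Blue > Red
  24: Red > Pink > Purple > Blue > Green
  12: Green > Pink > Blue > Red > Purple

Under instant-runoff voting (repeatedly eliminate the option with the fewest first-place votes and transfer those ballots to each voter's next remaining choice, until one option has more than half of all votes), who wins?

Round 1: Blue 0, Red 35, Pink 16, Green 12, Purple 45. Blue eliminated.
Round 2: Red 35, Pink 16, Green 12, Purple 45. Green eliminated.
Round 3: Red 35, Pink 28, Purple 45. Pink eliminated.
Round 4: Red 63, Purple 45. Red has a majority (≥55).

Red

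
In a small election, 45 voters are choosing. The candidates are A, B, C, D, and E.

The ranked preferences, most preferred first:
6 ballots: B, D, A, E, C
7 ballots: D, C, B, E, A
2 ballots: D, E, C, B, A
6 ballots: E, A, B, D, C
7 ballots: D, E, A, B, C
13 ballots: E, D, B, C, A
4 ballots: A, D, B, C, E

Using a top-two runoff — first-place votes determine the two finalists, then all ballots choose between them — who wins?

D

Round 1 first-place votes: A 4, B 6, C 0, D 16, E 19. E and D advance.
Runoff: E is ranked above D on 19 ballots, D above E on 26.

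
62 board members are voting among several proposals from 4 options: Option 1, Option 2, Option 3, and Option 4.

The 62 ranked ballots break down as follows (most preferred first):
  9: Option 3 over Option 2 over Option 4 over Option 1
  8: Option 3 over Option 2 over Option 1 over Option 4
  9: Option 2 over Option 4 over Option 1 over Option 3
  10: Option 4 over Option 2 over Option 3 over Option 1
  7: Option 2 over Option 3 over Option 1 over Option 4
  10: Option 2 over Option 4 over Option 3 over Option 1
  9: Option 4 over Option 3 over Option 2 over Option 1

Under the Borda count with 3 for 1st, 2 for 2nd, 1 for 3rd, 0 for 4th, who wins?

Option 1: 9×0 + 8×1 + 9×1 + 10×0 + 7×1 + 10×0 + 9×0 = 24
Option 2: 9×2 + 8×2 + 9×3 + 10×2 + 7×3 + 10×3 + 9×1 = 141
Option 3: 9×3 + 8×3 + 9×0 + 10×1 + 7×2 + 10×1 + 9×2 = 103
Option 4: 9×1 + 8×0 + 9×2 + 10×3 + 7×0 + 10×2 + 9×3 = 104

Option 2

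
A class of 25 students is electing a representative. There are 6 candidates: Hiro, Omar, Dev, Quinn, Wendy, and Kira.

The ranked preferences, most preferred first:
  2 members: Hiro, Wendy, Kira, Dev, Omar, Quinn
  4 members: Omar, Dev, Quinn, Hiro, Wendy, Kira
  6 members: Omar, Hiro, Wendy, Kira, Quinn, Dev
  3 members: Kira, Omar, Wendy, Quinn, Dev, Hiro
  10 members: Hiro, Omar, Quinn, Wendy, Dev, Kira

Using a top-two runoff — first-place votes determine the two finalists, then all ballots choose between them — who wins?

Round 1 first-place votes: Hiro 12, Omar 10, Dev 0, Quinn 0, Wendy 0, Kira 3. Hiro and Omar advance.
Runoff: Hiro is ranked above Omar on 12 ballots, Omar above Hiro on 13.

Omar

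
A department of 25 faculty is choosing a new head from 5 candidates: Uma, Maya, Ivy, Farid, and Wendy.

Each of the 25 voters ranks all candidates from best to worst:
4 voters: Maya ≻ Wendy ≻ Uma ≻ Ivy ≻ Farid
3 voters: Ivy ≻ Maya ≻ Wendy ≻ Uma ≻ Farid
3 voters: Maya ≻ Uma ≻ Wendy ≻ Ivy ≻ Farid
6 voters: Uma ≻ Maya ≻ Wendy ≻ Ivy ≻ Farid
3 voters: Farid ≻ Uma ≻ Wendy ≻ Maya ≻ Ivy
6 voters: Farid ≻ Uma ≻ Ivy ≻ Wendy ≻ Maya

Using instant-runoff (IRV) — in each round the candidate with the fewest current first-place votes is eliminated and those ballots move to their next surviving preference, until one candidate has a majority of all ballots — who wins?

Round 1: Uma 6, Maya 7, Ivy 3, Farid 9, Wendy 0. Wendy eliminated.
Round 2: Uma 6, Maya 7, Ivy 3, Farid 9. Ivy eliminated.
Round 3: Uma 6, Maya 10, Farid 9. Uma eliminated.
Round 4: Maya 16, Farid 9. Maya has a majority (≥13).

Maya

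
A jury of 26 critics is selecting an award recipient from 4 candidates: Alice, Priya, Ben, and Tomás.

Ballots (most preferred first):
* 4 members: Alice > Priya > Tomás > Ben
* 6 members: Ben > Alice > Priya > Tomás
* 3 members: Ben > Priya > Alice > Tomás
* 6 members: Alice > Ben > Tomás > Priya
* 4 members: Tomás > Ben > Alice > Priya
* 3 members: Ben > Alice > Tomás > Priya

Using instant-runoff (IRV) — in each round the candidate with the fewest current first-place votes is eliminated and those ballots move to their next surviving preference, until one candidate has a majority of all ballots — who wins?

Ben

Round 1: Alice 10, Priya 0, Ben 12, Tomás 4. Priya eliminated.
Round 2: Alice 10, Ben 12, Tomás 4. Tomás eliminated.
Round 3: Alice 10, Ben 16. Ben has a majority (≥14).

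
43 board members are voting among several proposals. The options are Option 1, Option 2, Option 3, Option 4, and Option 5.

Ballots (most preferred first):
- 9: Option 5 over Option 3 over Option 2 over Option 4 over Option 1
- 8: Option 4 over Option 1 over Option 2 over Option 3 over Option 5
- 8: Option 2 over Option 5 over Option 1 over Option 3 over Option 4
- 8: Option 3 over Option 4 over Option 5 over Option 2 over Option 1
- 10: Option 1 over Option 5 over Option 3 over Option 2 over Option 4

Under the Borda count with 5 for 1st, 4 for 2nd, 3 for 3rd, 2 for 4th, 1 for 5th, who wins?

Option 1: 9×1 + 8×4 + 8×3 + 8×1 + 10×5 = 123
Option 2: 9×3 + 8×3 + 8×5 + 8×2 + 10×2 = 127
Option 3: 9×4 + 8×2 + 8×2 + 8×5 + 10×3 = 138
Option 4: 9×2 + 8×5 + 8×1 + 8×4 + 10×1 = 108
Option 5: 9×5 + 8×1 + 8×4 + 8×3 + 10×4 = 149

Option 5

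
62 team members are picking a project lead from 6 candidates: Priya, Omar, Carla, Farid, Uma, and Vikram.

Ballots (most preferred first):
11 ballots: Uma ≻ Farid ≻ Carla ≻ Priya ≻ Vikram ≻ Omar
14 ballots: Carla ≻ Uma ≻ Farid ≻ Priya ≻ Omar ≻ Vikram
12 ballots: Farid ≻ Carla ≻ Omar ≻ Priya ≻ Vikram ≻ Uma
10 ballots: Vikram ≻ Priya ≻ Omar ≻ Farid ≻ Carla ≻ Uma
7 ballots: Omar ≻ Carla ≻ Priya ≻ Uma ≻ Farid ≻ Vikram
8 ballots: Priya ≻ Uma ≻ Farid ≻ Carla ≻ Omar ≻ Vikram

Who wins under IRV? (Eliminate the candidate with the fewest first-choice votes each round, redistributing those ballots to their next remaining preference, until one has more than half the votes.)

Farid

Round 1: Priya 8, Omar 7, Carla 14, Farid 12, Uma 11, Vikram 10. Omar eliminated.
Round 2: Priya 8, Carla 21, Farid 12, Uma 11, Vikram 10. Priya eliminated.
Round 3: Carla 21, Farid 12, Uma 19, Vikram 10. Vikram eliminated.
Round 4: Carla 21, Farid 22, Uma 19. Uma eliminated.
Round 5: Carla 21, Farid 41. Farid has a majority (≥32).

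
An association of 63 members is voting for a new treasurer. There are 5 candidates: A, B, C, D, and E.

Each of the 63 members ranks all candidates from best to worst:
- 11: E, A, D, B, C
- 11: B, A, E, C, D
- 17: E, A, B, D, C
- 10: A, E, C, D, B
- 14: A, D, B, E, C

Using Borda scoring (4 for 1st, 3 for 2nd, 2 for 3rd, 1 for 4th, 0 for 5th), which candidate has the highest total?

A

A: 11×3 + 11×3 + 17×3 + 10×4 + 14×4 = 213
B: 11×1 + 11×4 + 17×2 + 10×0 + 14×2 = 117
C: 11×0 + 11×1 + 17×0 + 10×2 + 14×0 = 31
D: 11×2 + 11×0 + 17×1 + 10×1 + 14×3 = 91
E: 11×4 + 11×2 + 17×4 + 10×3 + 14×1 = 178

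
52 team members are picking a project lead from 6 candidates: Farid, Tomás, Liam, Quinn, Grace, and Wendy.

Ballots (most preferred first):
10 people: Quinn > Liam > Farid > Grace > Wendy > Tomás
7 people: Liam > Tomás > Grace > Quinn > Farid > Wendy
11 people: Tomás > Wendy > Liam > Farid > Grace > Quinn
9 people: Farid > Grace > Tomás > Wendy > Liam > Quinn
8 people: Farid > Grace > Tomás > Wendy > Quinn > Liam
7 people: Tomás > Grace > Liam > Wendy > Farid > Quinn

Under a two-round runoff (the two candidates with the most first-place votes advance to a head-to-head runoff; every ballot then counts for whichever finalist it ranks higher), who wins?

Round 1 first-place votes: Farid 17, Tomás 18, Liam 7, Quinn 10, Grace 0, Wendy 0. Tomás and Farid advance.
Runoff: Tomás is ranked above Farid on 25 ballots, Farid above Tomás on 27.

Farid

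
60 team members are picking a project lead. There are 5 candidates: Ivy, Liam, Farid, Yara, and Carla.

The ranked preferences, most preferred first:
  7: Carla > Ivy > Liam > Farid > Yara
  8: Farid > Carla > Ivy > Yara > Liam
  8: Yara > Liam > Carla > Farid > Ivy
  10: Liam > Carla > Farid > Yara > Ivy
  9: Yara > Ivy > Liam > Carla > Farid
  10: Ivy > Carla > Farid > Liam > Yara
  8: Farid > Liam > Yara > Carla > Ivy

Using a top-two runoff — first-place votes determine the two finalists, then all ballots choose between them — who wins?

Round 1 first-place votes: Ivy 10, Liam 10, Farid 16, Yara 17, Carla 7. Yara and Farid advance.
Runoff: Yara is ranked above Farid on 17 ballots, Farid above Yara on 43.

Farid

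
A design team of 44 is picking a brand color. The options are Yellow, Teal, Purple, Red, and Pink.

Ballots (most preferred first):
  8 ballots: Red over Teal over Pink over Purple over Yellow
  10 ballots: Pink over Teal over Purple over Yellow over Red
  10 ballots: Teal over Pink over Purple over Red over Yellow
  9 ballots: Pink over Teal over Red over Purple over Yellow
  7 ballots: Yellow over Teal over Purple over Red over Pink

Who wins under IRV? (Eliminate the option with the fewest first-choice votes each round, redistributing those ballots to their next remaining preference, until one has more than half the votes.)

Teal

Round 1: Yellow 7, Teal 10, Purple 0, Red 8, Pink 19. Purple eliminated.
Round 2: Yellow 7, Teal 10, Red 8, Pink 19. Yellow eliminated.
Round 3: Teal 17, Red 8, Pink 19. Red eliminated.
Round 4: Teal 25, Pink 19. Teal has a majority (≥23).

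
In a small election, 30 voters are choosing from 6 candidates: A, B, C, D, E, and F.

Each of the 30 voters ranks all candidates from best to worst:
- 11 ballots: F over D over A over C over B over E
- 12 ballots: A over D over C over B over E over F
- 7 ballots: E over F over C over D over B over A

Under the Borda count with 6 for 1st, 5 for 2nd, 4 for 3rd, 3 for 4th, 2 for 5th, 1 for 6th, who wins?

A: 11×4 + 12×6 + 7×1 = 123
B: 11×2 + 12×3 + 7×2 = 72
C: 11×3 + 12×4 + 7×4 = 109
D: 11×5 + 12×5 + 7×3 = 136
E: 11×1 + 12×2 + 7×6 = 77
F: 11×6 + 12×1 + 7×5 = 113

D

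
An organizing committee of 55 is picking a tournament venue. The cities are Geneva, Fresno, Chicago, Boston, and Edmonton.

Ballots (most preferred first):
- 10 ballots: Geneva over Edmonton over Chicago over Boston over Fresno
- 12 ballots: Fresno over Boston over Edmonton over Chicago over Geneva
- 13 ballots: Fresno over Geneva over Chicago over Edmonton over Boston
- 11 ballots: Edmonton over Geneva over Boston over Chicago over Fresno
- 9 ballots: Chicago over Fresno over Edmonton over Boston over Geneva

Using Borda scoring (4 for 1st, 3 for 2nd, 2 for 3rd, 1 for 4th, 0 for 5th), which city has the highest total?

Geneva: 10×4 + 12×0 + 13×3 + 11×3 + 9×0 = 112
Fresno: 10×0 + 12×4 + 13×4 + 11×0 + 9×3 = 127
Chicago: 10×2 + 12×1 + 13×2 + 11×1 + 9×4 = 105
Boston: 10×1 + 12×3 + 13×0 + 11×2 + 9×1 = 77
Edmonton: 10×3 + 12×2 + 13×1 + 11×4 + 9×2 = 129

Edmonton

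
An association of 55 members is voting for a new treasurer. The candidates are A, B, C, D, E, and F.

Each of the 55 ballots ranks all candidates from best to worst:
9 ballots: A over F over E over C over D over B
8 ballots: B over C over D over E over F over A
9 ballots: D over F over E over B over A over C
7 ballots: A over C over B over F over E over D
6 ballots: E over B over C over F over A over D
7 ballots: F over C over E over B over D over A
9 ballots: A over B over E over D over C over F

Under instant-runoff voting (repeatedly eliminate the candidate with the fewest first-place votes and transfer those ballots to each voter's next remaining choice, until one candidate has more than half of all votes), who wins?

B

Round 1: A 25, B 8, C 0, D 9, E 6, F 7. C eliminated.
Round 2: A 25, B 8, D 9, E 6, F 7. E eliminated.
Round 3: A 25, B 14, D 9, F 7. F eliminated.
Round 4: A 25, B 21, D 9. D eliminated.
Round 5: A 25, B 30. B has a majority (≥28).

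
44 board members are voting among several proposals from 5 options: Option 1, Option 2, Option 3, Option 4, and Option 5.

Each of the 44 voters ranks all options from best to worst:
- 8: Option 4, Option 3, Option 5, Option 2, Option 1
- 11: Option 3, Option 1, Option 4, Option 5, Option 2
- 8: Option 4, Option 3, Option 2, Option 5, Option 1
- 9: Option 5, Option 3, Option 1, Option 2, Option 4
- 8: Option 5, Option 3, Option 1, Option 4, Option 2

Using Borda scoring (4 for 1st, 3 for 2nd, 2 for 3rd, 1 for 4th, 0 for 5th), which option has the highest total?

Option 3

Option 1: 8×0 + 11×3 + 8×0 + 9×2 + 8×2 = 67
Option 2: 8×1 + 11×0 + 8×2 + 9×1 + 8×0 = 33
Option 3: 8×3 + 11×4 + 8×3 + 9×3 + 8×3 = 143
Option 4: 8×4 + 11×2 + 8×4 + 9×0 + 8×1 = 94
Option 5: 8×2 + 11×1 + 8×1 + 9×4 + 8×4 = 103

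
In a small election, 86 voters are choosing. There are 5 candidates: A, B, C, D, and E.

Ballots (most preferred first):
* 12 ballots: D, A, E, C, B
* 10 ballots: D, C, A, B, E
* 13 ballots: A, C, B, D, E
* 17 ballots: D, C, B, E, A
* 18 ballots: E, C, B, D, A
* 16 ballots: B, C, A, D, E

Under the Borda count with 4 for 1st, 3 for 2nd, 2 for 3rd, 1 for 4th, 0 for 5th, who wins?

A: 12×3 + 10×2 + 13×4 + 17×0 + 18×0 + 16×2 = 140
B: 12×0 + 10×1 + 13×2 + 17×2 + 18×2 + 16×4 = 170
C: 12×1 + 10×3 + 13×3 + 17×3 + 18×3 + 16×3 = 234
D: 12×4 + 10×4 + 13×1 + 17×4 + 18×1 + 16×1 = 203
E: 12×2 + 10×0 + 13×0 + 17×1 + 18×4 + 16×0 = 113

C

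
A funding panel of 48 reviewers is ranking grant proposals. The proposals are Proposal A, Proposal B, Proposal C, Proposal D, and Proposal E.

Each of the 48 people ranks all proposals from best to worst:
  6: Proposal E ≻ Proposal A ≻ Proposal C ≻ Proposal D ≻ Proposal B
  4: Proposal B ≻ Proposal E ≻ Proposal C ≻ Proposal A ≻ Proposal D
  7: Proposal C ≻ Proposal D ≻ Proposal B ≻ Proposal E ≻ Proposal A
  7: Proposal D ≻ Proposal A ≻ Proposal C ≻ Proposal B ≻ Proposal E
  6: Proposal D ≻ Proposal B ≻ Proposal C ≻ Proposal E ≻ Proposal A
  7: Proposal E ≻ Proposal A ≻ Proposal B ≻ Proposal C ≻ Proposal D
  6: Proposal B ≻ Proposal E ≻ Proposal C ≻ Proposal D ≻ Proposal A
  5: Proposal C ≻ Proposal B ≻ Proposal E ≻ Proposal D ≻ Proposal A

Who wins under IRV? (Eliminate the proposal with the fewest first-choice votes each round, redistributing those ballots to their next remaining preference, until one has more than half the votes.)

Proposal E

Round 1: Proposal A 0, Proposal B 10, Proposal C 12, Proposal D 13, Proposal E 13. Proposal A eliminated.
Round 2: Proposal B 10, Proposal C 12, Proposal D 13, Proposal E 13. Proposal B eliminated.
Round 3: Proposal C 12, Proposal D 13, Proposal E 23. Proposal C eliminated.
Round 4: Proposal D 20, Proposal E 28. Proposal E has a majority (≥25).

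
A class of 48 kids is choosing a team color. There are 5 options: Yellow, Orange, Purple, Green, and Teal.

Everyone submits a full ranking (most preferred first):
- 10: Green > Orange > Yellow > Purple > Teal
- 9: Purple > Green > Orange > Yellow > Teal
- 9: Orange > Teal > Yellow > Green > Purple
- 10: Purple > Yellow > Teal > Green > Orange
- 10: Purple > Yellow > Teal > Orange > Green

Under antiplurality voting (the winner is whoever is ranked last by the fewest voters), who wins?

Yellow

Last-place votes: Yellow 0, Orange 10, Purple 9, Green 10, Teal 19.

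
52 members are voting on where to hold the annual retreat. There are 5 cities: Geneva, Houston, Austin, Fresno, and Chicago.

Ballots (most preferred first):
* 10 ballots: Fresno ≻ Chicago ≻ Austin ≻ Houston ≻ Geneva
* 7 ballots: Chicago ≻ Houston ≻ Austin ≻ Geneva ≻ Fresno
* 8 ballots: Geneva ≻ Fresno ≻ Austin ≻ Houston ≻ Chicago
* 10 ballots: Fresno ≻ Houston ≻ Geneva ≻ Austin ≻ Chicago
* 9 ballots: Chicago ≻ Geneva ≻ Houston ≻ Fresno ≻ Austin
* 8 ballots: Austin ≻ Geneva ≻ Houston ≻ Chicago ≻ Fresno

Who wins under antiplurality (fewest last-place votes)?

Last-place votes: Geneva 10, Houston 0, Austin 9, Fresno 15, Chicago 18.

Houston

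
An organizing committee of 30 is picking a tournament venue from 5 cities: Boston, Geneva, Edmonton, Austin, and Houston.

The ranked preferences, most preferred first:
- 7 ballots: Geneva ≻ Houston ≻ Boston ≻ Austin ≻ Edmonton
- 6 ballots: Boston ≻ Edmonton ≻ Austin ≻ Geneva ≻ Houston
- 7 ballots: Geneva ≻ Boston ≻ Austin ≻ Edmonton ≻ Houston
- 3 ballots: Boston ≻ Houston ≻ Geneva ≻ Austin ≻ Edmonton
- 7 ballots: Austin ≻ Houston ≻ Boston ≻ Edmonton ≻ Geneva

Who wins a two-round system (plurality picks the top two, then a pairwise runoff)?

Boston

Round 1 first-place votes: Boston 9, Geneva 14, Edmonton 0, Austin 7, Houston 0. Geneva and Boston advance.
Runoff: Geneva is ranked above Boston on 14 ballots, Boston above Geneva on 16.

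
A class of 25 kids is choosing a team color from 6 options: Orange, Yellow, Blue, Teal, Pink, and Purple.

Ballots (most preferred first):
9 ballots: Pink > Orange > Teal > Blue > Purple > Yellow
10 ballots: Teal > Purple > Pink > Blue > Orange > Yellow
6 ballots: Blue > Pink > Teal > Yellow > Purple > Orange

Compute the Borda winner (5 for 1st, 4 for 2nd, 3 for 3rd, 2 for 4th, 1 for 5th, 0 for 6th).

Orange: 9×4 + 10×1 + 6×0 = 46
Yellow: 9×0 + 10×0 + 6×2 = 12
Blue: 9×2 + 10×2 + 6×5 = 68
Teal: 9×3 + 10×5 + 6×3 = 95
Pink: 9×5 + 10×3 + 6×4 = 99
Purple: 9×1 + 10×4 + 6×1 = 55

Pink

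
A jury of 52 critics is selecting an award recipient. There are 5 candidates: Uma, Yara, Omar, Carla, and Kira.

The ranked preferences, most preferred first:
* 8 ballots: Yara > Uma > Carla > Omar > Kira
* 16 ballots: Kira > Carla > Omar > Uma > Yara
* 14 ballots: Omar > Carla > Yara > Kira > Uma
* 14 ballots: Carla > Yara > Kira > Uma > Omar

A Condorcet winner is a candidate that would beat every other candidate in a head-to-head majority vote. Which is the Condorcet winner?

Carla vs Uma: 44–8
Carla vs Yara: 44–8
Carla vs Omar: 38–14
Carla vs Kira: 36–16
Carla beats every other candidate.

Carla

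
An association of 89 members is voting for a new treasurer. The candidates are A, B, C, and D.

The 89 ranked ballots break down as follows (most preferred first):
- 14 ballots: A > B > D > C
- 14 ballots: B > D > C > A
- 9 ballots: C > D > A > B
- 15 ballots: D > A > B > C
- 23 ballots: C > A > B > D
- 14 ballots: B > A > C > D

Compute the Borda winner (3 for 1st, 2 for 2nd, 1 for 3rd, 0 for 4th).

A

A: 14×3 + 14×0 + 9×1 + 15×2 + 23×2 + 14×2 = 155
B: 14×2 + 14×3 + 9×0 + 15×1 + 23×1 + 14×3 = 150
C: 14×0 + 14×1 + 9×3 + 15×0 + 23×3 + 14×1 = 124
D: 14×1 + 14×2 + 9×2 + 15×3 + 23×0 + 14×0 = 105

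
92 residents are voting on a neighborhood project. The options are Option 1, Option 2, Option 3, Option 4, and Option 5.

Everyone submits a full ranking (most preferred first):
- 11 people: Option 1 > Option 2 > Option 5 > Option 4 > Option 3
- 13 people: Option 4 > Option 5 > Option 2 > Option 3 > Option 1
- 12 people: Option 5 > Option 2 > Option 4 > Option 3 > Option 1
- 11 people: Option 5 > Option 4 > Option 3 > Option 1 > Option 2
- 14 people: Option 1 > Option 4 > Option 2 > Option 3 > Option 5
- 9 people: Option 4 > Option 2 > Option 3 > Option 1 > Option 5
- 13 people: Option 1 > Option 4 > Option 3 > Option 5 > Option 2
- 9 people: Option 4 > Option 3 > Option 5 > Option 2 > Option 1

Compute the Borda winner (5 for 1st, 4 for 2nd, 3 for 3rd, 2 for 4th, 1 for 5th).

Option 1: 11×5 + 13×1 + 12×1 + 11×2 + 14×5 + 9×2 + 13×5 + 9×1 = 264
Option 2: 11×4 + 13×3 + 12×4 + 11×1 + 14×3 + 9×4 + 13×1 + 9×2 = 251
Option 3: 11×1 + 13×2 + 12×2 + 11×3 + 14×2 + 9×3 + 13×3 + 9×4 = 224
Option 4: 11×2 + 13×5 + 12×3 + 11×4 + 14×4 + 9×5 + 13×4 + 9×5 = 365
Option 5: 11×3 + 13×4 + 12×5 + 11×5 + 14×1 + 9×1 + 13×2 + 9×3 = 276

Option 4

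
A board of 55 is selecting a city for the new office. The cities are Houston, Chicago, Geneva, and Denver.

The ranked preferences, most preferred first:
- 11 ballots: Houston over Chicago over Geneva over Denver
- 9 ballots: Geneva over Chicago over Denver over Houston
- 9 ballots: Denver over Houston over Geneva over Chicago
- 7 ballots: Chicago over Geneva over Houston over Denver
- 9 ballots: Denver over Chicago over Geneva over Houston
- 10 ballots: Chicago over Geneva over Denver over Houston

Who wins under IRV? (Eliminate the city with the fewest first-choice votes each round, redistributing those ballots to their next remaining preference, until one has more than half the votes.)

Round 1: Houston 11, Chicago 17, Geneva 9, Denver 18. Geneva eliminated.
Round 2: Houston 11, Chicago 26, Denver 18. Houston eliminated.
Round 3: Chicago 37, Denver 18. Chicago has a majority (≥28).

Chicago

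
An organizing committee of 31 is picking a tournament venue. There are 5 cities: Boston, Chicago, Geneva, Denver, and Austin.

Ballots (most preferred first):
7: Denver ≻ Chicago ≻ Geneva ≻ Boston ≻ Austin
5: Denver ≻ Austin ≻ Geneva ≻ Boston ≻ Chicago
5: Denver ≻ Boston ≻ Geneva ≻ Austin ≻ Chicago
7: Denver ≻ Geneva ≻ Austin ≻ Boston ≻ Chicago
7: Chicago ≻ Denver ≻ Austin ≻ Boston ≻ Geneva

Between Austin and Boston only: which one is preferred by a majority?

Austin is ranked above Boston on 19 ballots; Boston above Austin on 12.

Austin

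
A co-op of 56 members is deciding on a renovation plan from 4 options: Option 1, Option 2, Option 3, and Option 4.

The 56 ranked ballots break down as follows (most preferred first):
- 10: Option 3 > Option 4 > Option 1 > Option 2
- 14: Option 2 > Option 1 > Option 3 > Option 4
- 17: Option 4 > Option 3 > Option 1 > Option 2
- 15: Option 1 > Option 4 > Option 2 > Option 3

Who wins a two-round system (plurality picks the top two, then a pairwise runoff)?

Option 1

Round 1 first-place votes: Option 1 15, Option 2 14, Option 3 10, Option 4 17. Option 4 and Option 1 advance.
Runoff: Option 4 is ranked above Option 1 on 27 ballots, Option 1 above Option 4 on 29.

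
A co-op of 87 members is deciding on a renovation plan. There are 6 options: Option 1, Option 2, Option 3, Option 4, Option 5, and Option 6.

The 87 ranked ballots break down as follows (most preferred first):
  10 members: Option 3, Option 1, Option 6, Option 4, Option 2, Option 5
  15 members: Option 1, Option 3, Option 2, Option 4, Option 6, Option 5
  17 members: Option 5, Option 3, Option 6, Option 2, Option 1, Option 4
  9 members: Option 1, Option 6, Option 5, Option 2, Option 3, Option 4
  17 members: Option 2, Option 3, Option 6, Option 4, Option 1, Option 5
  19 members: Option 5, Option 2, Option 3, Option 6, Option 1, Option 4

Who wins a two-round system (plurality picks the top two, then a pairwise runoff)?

Round 1 first-place votes: Option 1 24, Option 2 17, Option 3 10, Option 4 0, Option 5 36, Option 6 0. Option 5 and Option 1 advance.
Runoff: Option 5 is ranked above Option 1 on 36 ballots, Option 1 above Option 5 on 51.

Option 1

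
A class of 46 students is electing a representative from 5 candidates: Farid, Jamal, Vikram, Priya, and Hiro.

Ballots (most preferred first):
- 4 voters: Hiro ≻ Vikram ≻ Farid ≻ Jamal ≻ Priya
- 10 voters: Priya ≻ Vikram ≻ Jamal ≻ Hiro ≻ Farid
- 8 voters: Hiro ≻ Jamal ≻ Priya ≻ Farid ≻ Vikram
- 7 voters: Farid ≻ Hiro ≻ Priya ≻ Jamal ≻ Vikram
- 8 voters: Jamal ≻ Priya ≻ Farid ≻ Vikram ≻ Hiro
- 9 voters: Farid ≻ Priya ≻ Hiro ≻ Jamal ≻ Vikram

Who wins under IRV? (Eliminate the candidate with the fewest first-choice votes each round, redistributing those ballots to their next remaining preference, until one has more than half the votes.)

Round 1: Farid 16, Jamal 8, Vikram 0, Priya 10, Hiro 12. Vikram eliminated.
Round 2: Farid 16, Jamal 8, Priya 10, Hiro 12. Jamal eliminated.
Round 3: Farid 16, Priya 18, Hiro 12. Hiro eliminated.
Round 4: Farid 20, Priya 26. Priya has a majority (≥24).

Priya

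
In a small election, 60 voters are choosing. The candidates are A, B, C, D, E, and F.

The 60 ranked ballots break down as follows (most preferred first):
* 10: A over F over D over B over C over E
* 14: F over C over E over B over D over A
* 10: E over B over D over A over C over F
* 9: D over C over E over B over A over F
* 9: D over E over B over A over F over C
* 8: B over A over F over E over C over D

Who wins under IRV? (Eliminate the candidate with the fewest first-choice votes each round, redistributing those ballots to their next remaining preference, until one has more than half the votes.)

Round 1: A 10, B 8, C 0, D 18, E 10, F 14. C eliminated.
Round 2: A 10, B 8, D 18, E 10, F 14. B eliminated.
Round 3: A 18, D 18, E 10, F 14. E eliminated.
Round 4: A 18, D 28, F 14. F eliminated.
Round 5: A 18, D 42. D has a majority (≥31).

D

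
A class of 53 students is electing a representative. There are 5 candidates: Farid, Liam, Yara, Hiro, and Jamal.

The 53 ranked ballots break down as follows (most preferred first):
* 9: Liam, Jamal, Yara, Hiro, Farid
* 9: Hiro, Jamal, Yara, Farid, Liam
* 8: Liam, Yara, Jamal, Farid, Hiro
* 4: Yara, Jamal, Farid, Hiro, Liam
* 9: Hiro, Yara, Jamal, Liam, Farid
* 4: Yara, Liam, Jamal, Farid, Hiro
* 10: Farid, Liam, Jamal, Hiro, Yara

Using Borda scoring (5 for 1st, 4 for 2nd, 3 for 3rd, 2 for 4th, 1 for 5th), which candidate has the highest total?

Jamal

Farid: 9×1 + 9×2 + 8×2 + 4×3 + 9×1 + 4×2 + 10×5 = 122
Liam: 9×5 + 9×1 + 8×5 + 4×1 + 9×2 + 4×4 + 10×4 = 172
Yara: 9×3 + 9×3 + 8×4 + 4×5 + 9×4 + 4×5 + 10×1 = 172
Hiro: 9×2 + 9×5 + 8×1 + 4×2 + 9×5 + 4×1 + 10×2 = 148
Jamal: 9×4 + 9×4 + 8×3 + 4×4 + 9×3 + 4×3 + 10×3 = 181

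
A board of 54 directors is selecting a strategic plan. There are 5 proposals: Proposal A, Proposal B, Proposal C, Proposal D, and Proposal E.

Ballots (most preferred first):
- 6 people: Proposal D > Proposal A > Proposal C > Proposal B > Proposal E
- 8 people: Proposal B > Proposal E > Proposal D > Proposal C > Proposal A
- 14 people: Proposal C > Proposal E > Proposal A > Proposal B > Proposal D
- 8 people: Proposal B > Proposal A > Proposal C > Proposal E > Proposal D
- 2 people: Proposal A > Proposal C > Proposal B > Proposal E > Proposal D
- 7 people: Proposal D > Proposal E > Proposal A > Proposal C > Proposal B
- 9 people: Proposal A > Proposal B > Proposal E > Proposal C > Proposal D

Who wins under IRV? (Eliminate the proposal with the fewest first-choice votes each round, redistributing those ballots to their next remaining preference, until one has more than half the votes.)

Round 1: Proposal A 11, Proposal B 16, Proposal C 14, Proposal D 13, Proposal E 0. Proposal E eliminated.
Round 2: Proposal A 11, Proposal B 16, Proposal C 14, Proposal D 13. Proposal A eliminated.
Round 3: Proposal B 25, Proposal C 16, Proposal D 13. Proposal D eliminated.
Round 4: Proposal B 25, Proposal C 29. Proposal C has a majority (≥28).

Proposal C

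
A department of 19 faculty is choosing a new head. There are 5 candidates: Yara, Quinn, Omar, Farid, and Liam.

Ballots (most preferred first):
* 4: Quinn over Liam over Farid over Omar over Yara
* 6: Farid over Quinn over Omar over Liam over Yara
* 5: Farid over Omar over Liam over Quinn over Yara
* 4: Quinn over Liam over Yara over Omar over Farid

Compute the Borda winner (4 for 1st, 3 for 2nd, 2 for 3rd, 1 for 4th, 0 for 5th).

Quinn

Yara: 4×0 + 6×0 + 5×0 + 4×2 = 8
Quinn: 4×4 + 6×3 + 5×1 + 4×4 = 55
Omar: 4×1 + 6×2 + 5×3 + 4×1 = 35
Farid: 4×2 + 6×4 + 5×4 + 4×0 = 52
Liam: 4×3 + 6×1 + 5×2 + 4×3 = 40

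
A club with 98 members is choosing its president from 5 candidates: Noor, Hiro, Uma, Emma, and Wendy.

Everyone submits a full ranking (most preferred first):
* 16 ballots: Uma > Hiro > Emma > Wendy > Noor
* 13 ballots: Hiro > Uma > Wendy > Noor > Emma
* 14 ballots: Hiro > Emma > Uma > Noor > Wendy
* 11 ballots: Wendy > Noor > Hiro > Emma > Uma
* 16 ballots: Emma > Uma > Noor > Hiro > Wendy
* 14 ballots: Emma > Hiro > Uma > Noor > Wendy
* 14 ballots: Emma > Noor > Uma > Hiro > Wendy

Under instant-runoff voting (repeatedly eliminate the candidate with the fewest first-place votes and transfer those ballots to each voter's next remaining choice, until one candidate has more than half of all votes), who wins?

Round 1: Noor 0, Hiro 27, Uma 16, Emma 44, Wendy 11. Noor eliminated.
Round 2: Hiro 27, Uma 16, Emma 44, Wendy 11. Wendy eliminated.
Round 3: Hiro 38, Uma 16, Emma 44. Uma eliminated.
Round 4: Hiro 54, Emma 44. Hiro has a majority (≥50).

Hiro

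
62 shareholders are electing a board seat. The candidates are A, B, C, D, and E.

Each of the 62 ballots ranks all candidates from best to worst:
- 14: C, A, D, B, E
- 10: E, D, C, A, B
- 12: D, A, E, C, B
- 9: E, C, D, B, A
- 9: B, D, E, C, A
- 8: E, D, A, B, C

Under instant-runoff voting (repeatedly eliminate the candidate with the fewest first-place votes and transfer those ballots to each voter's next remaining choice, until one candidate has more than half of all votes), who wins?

Round 1: A 0, B 9, C 14, D 12, E 27. A eliminated.
Round 2: B 9, C 14, D 12, E 27. B eliminated.
Round 3: C 14, D 21, E 27. C eliminated.
Round 4: D 35, E 27. D has a majority (≥32).

D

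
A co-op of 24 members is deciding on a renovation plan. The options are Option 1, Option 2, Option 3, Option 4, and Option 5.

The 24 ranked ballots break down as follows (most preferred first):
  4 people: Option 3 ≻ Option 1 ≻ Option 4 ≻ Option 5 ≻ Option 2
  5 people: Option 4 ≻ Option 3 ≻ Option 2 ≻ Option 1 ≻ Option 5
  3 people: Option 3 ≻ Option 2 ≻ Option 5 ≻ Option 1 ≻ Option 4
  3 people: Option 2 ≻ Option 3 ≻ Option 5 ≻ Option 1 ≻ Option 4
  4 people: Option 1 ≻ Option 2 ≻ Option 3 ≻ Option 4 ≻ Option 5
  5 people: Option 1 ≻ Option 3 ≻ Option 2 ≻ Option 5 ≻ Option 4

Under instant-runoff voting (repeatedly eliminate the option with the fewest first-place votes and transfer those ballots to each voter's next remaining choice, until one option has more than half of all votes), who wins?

Round 1: Option 1 9, Option 2 3, Option 3 7, Option 4 5, Option 5 0. Option 5 eliminated.
Round 2: Option 1 9, Option 2 3, Option 3 7, Option 4 5. Option 2 eliminated.
Round 3: Option 1 9, Option 3 10, Option 4 5. Option 4 eliminated.
Round 4: Option 1 9, Option 3 15. Option 3 has a majority (≥13).

Option 3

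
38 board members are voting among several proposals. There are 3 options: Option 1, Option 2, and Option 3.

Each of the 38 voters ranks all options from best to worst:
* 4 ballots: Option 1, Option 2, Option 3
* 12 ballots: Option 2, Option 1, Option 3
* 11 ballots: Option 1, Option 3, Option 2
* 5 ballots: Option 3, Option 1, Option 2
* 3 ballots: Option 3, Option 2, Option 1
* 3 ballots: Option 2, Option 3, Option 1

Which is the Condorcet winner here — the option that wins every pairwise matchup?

Option 1 vs Option 2: 20–18
Option 1 vs Option 3: 27–11
Option 1 beats every other option.

Option 1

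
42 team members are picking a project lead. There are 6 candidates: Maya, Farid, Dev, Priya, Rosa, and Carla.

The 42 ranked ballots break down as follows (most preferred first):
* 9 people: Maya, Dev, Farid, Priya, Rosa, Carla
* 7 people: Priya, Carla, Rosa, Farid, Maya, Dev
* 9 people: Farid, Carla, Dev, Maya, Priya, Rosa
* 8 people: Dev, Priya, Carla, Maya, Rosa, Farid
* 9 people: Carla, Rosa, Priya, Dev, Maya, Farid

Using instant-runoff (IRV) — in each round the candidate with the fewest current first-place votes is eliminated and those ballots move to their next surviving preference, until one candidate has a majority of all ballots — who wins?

Round 1: Maya 9, Farid 9, Dev 8, Priya 7, Rosa 0, Carla 9. Rosa eliminated.
Round 2: Maya 9, Farid 9, Dev 8, Priya 7, Carla 9. Priya eliminated.
Round 3: Maya 9, Farid 9, Dev 8, Carla 16. Dev eliminated.
Round 4: Maya 9, Farid 9, Carla 24. Carla has a majority (≥22).

Carla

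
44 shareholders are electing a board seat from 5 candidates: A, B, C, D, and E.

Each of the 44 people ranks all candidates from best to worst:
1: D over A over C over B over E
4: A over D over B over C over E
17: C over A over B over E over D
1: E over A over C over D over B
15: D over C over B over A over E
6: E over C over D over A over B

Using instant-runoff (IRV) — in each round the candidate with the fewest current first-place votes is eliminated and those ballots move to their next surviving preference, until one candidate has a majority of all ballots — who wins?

C

Round 1: A 4, B 0, C 17, D 16, E 7. B eliminated.
Round 2: A 4, C 17, D 16, E 7. A eliminated.
Round 3: C 17, D 20, E 7. E eliminated.
Round 4: C 24, D 20. C has a majority (≥23).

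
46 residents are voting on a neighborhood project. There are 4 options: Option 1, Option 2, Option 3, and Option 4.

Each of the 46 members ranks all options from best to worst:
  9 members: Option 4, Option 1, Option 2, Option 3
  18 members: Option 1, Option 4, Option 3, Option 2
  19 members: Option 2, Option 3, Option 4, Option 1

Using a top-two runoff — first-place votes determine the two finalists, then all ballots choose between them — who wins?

Round 1 first-place votes: Option 1 18, Option 2 19, Option 3 0, Option 4 9. Option 2 and Option 1 advance.
Runoff: Option 2 is ranked above Option 1 on 19 ballots, Option 1 above Option 2 on 27.

Option 1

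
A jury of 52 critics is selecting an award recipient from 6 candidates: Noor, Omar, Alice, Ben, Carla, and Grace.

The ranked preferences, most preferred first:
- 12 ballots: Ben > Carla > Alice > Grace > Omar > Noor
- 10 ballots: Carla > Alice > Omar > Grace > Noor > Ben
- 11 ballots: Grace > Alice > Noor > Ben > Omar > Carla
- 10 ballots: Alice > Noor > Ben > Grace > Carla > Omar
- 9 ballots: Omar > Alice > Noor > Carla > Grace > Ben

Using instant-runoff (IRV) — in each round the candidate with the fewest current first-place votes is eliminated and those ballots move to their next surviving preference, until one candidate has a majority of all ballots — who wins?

Round 1: Noor 0, Omar 9, Alice 10, Ben 12, Carla 10, Grace 11. Noor eliminated.
Round 2: Omar 9, Alice 10, Ben 12, Carla 10, Grace 11. Omar eliminated.
Round 3: Alice 19, Ben 12, Carla 10, Grace 11. Carla eliminated.
Round 4: Alice 29, Ben 12, Grace 11. Alice has a majority (≥27).

Alice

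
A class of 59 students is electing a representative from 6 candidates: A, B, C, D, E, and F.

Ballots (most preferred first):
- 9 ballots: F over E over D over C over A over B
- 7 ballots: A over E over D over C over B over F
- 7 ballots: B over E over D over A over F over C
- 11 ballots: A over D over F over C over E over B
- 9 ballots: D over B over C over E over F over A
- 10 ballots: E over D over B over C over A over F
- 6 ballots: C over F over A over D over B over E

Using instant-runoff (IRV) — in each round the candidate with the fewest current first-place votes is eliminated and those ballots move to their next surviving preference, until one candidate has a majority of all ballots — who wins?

E

Round 1: A 18, B 7, C 6, D 9, E 10, F 9. C eliminated.
Round 2: A 18, B 7, D 9, E 10, F 15. B eliminated.
Round 3: A 18, D 9, E 17, F 15. D eliminated.
Round 4: A 18, E 26, F 15. F eliminated.
Round 5: A 24, E 35. E has a majority (≥30).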